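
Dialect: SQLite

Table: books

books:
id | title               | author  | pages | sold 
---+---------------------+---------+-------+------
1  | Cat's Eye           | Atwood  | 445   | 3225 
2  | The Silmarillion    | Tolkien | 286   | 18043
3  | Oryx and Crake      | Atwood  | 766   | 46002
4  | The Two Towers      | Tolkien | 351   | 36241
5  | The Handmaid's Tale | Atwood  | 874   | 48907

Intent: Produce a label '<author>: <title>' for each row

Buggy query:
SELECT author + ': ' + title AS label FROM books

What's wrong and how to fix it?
Bug: '+' is numeric addition; on text columns SQLite converts them to 0 instead of concatenating

Fix: Replace + with || to concatenate text

Corrected query:
SELECT author || ': ' || title AS label FROM books

Result:
label                      
---------------------------
Atwood: Cat's Eye          
Tolkien: The Silmarillion  
Atwood: Oryx and Crake     
Tolkien: The Two Towers    
Atwood: The Handmaid's Tale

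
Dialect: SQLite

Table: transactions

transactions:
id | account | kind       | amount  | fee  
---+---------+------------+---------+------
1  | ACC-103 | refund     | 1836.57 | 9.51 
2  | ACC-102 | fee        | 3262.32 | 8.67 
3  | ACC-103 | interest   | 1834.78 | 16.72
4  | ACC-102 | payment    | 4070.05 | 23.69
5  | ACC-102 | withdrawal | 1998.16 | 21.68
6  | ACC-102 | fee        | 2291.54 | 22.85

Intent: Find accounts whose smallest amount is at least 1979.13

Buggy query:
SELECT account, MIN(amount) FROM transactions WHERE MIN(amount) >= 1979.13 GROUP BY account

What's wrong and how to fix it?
Bug: Aggregates like MIN are computed per group after WHERE runs

Fix: Use HAVING for the per-group MIN condition

Corrected query:
SELECT account, MIN(amount) FROM transactions GROUP BY account HAVING MIN(amount) >= 1979.13

Result:
account | MIN(amount)
--------+------------
ACC-102 | 1998.16    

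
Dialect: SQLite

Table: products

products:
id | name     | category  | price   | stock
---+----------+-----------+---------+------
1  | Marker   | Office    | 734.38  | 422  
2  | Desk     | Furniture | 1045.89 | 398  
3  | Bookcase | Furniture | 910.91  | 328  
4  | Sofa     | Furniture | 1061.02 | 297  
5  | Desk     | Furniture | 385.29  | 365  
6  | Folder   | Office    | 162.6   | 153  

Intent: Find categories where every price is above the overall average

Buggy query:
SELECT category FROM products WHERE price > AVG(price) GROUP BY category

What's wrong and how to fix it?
Bug: AVG() is an aggregate; it can't sit directly in WHERE

Fix: Compute the overall average in a scalar subquery and compare each group's MIN against it in HAVING

Corrected query:
SELECT category FROM products GROUP BY category HAVING MIN(price) > (SELECT AVG(price) FROM products)

Result:
(no rows)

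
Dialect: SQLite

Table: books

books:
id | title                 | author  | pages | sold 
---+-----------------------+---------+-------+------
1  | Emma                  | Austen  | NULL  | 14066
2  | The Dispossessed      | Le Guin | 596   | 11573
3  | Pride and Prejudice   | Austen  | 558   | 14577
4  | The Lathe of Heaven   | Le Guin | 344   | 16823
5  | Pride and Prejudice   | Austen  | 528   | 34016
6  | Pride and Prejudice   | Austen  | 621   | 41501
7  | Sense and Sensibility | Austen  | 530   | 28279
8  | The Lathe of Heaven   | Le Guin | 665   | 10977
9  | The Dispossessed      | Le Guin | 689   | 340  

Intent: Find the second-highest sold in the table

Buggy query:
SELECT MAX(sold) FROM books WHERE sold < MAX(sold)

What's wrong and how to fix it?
Bug: The inner MAX is an aggregate inside WHERE, which is not allowed

Fix: Put the inner MAX in a scalar subquery

Corrected query:
SELECT MAX(sold) FROM books WHERE sold < (SELECT MAX(sold) FROM books)

Result:
MAX(sold)
---------
34016    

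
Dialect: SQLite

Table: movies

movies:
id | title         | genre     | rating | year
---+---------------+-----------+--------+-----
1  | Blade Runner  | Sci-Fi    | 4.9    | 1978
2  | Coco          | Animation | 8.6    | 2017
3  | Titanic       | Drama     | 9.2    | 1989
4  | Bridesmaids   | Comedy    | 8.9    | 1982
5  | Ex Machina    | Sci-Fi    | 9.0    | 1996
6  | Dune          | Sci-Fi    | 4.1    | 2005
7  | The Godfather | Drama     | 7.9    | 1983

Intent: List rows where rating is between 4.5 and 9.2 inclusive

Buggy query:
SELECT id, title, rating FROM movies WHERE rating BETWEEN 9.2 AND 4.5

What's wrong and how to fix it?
Bug: The bounds are reversed; BETWEEN a AND b requires a <= b to match anything

Fix: Swap the bounds so the smaller value comes first

Corrected query:
SELECT id, title, rating FROM movies WHERE rating BETWEEN 4.5 AND 9.2

Result:
id | title         | rating
---+---------------+-------
1  | Blade Runner  | 4.9   
2  | Coco          | 8.6   
3  | Titanic       | 9.2   
4  | Bridesmaids   | 8.9   
5  | Ex Machina    | 9     
7  | The Godfather | 7.9   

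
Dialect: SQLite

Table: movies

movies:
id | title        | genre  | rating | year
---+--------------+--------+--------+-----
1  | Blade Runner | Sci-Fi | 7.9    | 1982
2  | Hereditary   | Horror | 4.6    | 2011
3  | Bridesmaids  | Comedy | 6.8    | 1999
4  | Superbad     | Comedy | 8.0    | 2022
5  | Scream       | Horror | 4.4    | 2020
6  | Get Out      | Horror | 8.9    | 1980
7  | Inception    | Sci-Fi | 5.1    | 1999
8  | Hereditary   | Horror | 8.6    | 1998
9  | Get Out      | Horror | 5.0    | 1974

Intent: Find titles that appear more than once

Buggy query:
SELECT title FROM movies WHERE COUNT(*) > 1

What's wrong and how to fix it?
Bug: WHERE can't reference COUNT(*); aggregates are computed after WHERE

Fix: Group first, then use HAVING for the count condition

Corrected query:
SELECT title FROM movies GROUP BY title HAVING COUNT(*) > 1

Result:
title     
----------
Get Out   
Hereditary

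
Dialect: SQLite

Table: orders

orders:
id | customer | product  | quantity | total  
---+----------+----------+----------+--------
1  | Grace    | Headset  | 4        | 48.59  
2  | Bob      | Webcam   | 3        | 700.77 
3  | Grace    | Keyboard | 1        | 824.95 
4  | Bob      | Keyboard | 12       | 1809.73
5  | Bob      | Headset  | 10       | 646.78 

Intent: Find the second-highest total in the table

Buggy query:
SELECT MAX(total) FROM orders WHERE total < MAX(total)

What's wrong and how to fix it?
Bug: MAX(total) on the right of the comparison is an aggregate-in-WHERE error

Fix: Put the inner MAX in a scalar subquery

Corrected query:
SELECT MAX(total) FROM orders WHERE total < (SELECT MAX(total) FROM orders)

Result:
MAX(total)
----------
824.95    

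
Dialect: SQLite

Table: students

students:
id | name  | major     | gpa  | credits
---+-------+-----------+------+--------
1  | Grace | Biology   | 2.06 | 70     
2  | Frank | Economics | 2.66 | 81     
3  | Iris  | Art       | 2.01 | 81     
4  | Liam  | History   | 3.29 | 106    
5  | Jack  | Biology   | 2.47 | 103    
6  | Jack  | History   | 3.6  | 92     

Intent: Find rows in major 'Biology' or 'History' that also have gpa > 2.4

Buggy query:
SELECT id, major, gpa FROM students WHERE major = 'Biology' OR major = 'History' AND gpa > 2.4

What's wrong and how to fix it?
Bug: Without parentheses, AND is evaluated before OR, so the gpa filter only applies to the 'History' branch

Fix: Group the OR with parentheses (or use IN), then AND the threshold

Corrected query:
SELECT id, major, gpa FROM students WHERE (major = 'Biology' OR major = 'History') AND gpa > 2.4

Result:
id | major   | gpa 
---+---------+-----
4  | History | 3.29
5  | Biology | 2.47
6  | History | 3.6 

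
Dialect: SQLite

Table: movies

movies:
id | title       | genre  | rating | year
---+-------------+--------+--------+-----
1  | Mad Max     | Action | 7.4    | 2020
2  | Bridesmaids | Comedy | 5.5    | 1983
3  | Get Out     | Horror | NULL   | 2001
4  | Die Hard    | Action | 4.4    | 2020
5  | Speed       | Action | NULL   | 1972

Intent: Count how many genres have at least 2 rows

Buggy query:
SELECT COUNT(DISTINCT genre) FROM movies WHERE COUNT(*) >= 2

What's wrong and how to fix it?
Bug: COUNT(*) cannot appear in WHERE; the per-group count doesn't exist yet

Fix: Use a subquery that GROUPs and filters with HAVING, then count its rows

Corrected query:
SELECT COUNT(*) FROM (SELECT genre FROM movies GROUP BY genre HAVING COUNT(*) >= 2)

Result:
COUNT(*)
--------
1       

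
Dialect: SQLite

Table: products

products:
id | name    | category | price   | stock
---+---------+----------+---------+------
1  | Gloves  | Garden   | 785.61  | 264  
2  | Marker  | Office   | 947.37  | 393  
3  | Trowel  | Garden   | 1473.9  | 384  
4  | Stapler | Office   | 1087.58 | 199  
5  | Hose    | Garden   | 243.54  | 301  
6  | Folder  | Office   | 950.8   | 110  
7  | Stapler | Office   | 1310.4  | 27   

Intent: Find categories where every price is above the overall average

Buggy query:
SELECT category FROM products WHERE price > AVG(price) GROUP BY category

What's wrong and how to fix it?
Bug: WHERE evaluates per row before aggregation, so AVG() is unavailable

Fix: Compute the overall average in a scalar subquery and compare each group's MIN against it in HAVING

Corrected query:
SELECT category FROM products GROUP BY category HAVING MIN(price) > (SELECT AVG(price) FROM products)

Result:
(no rows)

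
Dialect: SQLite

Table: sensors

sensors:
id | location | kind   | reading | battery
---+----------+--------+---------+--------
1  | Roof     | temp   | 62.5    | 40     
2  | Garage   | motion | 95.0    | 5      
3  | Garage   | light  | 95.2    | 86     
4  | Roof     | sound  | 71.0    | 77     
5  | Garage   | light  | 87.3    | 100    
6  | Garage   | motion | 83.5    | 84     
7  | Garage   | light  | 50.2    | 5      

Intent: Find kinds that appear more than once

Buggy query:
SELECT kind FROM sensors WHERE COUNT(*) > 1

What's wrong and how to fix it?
Bug: WHERE can't reference COUNT(*); aggregates are computed after WHERE

Fix: Group first, then use HAVING for the count condition

Corrected query:
SELECT kind FROM sensors GROUP BY kind HAVING COUNT(*) > 1

Result:
kind  
------
light 
motion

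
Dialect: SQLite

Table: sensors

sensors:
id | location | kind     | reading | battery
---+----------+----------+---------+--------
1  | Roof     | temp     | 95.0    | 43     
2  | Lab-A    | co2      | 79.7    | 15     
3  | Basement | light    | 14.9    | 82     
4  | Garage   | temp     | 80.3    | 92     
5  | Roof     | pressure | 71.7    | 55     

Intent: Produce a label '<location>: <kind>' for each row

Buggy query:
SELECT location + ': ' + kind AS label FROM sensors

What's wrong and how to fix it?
Bug: '+' is numeric addition; on text columns SQLite converts them to 0 instead of concatenating

Fix: Replace + with || to concatenate text

Corrected query:
SELECT location || ': ' || kind AS label FROM sensors

Result:
label          
---------------
Roof: temp     
Lab-A: co2     
Basement: light
Garage: temp   
Roof: pressure 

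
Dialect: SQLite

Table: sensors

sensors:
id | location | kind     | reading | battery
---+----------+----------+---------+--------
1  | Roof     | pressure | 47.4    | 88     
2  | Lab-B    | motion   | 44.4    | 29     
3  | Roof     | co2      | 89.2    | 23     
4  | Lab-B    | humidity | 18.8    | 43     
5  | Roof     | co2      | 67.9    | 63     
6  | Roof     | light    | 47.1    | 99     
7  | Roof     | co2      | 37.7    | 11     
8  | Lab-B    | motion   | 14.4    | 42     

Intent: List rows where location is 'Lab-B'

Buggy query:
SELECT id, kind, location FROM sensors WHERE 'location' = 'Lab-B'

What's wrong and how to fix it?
Bug: Single quotes denote string literals in SQL; the column name is being compared as a constant string

Fix: Reference the column as location without single quotes

Corrected query:
SELECT id, kind, location FROM sensors WHERE location = 'Lab-B'

Result:
id | kind     | location
---+----------+---------
2  | motion   | Lab-B   
4  | humidity | Lab-B   
8  | motion   | Lab-B   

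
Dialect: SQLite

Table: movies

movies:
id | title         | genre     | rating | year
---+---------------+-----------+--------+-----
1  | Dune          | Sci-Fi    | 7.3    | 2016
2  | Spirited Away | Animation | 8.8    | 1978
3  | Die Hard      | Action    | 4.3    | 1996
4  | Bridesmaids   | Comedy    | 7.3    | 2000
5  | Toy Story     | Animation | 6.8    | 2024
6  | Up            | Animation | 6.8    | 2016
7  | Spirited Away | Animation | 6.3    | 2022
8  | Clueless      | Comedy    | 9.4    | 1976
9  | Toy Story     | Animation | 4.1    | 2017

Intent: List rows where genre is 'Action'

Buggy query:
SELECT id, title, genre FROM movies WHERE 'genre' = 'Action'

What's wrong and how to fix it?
Bug: 'genre' in single quotes is a string literal, not the column; the comparison is literal-vs-literal and never true

Fix: Reference the column as genre without single quotes

Corrected query:
SELECT id, title, genre FROM movies WHERE genre = 'Action'

Result:
id | title    | genre 
---+----------+-------
3  | Die Hard | Action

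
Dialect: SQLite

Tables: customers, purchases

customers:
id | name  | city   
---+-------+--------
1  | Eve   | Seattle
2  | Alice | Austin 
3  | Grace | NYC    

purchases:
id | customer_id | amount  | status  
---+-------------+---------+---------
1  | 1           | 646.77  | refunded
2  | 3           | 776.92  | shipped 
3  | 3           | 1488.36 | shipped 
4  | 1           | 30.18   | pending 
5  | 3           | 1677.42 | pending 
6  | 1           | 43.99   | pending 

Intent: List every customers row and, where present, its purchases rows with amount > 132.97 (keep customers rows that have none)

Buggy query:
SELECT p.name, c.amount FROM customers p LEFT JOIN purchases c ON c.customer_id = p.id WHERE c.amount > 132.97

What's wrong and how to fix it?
Bug: A WHERE condition on the right-hand table after LEFT JOIN drops unmatched parents

Fix: Move the right-table condition into the ON clause so unmatched parents are kept

Corrected query:
SELECT p.name, c.amount FROM customers p LEFT JOIN purchases c ON c.customer_id = p.id AND c.amount > 132.97

Result:
name  | amount 
------+--------
Eve   | 646.77 
Alice | NULL   
Grace | 776.92 
Grace | 1488.36
Grace | 1677.42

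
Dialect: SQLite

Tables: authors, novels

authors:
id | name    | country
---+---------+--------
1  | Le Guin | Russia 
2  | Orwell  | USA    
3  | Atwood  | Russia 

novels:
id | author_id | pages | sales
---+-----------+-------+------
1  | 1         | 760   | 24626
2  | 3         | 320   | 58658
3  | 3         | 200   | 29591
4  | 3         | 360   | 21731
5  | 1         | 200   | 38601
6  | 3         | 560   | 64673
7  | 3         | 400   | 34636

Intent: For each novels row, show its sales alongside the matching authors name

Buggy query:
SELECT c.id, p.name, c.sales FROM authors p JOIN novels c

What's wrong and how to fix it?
Bug: JOIN with no ON clause produces a cartesian product; every novels row pairs with every authors row

Fix: Add ON c.author_id = p.id to the JOIN

Corrected query:
SELECT c.id, p.name, c.sales FROM authors p JOIN novels c ON c.author_id = p.id

Result:
id | name    | sales
---+---------+------
1  | Le Guin | 24626
2  | Atwood  | 58658
3  | Atwood  | 29591
4  | Atwood  | 21731
5  | Le Guin | 38601
6  | Atwood  | 64673
7  | Atwood  | 34636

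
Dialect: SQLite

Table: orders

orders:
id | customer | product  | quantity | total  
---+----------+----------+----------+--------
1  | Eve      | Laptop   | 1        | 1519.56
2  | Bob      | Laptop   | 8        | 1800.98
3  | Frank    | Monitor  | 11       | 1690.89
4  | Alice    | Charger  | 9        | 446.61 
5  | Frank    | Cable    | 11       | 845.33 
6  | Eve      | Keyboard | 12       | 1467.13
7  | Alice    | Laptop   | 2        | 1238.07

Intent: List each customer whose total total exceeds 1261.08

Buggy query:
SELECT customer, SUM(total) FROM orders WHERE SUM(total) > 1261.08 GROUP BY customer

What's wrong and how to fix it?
Bug: SUM(total) is an aggregate, but WHERE filters rows before aggregation

Fix: Use HAVING (which filters groups after aggregation) instead of WHERE

Corrected query:
SELECT customer, SUM(total) FROM orders GROUP BY customer HAVING SUM(total) > 1261.08

Result:
customer | SUM(total)
---------+-----------
Alice    | 1684.68   
Bob      | 1800.98   
Eve      | 2986.69   
Frank    | 2536.22   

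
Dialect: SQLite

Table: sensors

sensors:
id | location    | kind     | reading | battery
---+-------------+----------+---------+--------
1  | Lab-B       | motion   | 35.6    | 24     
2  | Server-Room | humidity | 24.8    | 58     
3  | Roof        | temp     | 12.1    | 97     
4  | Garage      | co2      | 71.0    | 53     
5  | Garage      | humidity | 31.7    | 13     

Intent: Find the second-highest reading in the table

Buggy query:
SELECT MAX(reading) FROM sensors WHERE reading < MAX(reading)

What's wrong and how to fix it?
Bug: The inner MAX is an aggregate inside WHERE, which is not allowed

Fix: Compute the overall MAX in a subquery, then take MAX of rows below it

Corrected query:
SELECT MAX(reading) FROM sensors WHERE reading < (SELECT MAX(reading) FROM sensors)

Result:
MAX(reading)
------------
35.6        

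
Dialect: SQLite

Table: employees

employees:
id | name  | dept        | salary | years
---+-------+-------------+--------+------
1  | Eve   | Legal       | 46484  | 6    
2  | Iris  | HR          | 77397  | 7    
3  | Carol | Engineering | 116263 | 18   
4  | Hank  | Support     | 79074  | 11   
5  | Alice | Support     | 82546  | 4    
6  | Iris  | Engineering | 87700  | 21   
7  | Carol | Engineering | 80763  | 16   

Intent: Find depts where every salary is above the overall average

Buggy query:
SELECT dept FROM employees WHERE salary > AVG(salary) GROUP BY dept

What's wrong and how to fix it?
Bug: AVG() is an aggregate; it can't sit directly in WHERE

Fix: Compute the overall average in a scalar subquery and compare each group's MIN against it in HAVING

Corrected query:
SELECT dept FROM employees GROUP BY dept HAVING MIN(salary) > (SELECT AVG(salary) FROM employees)

Result:
(no rows)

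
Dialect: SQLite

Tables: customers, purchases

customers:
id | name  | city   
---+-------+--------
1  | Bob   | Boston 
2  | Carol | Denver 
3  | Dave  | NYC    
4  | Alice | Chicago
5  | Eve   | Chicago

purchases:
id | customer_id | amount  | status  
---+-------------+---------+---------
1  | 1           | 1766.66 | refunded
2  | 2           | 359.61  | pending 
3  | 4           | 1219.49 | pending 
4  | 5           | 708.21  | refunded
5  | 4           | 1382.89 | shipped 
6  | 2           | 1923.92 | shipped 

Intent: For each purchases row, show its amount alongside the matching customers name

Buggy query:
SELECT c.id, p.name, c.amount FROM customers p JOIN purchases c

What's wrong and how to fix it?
Bug: JOIN with no ON clause produces a cartesian product; every purchases row pairs with every customers row

Fix: Add ON c.customer_id = p.id to the JOIN

Corrected query:
SELECT c.id, p.name, c.amount FROM customers p JOIN purchases c ON c.customer_id = p.id

Result:
id | name  | amount 
---+-------+--------
1  | Bob   | 1766.66
2  | Carol | 359.61 
3  | Alice | 1219.49
4  | Eve   | 708.21 
5  | Alice | 1382.89
6  | Carol | 1923.92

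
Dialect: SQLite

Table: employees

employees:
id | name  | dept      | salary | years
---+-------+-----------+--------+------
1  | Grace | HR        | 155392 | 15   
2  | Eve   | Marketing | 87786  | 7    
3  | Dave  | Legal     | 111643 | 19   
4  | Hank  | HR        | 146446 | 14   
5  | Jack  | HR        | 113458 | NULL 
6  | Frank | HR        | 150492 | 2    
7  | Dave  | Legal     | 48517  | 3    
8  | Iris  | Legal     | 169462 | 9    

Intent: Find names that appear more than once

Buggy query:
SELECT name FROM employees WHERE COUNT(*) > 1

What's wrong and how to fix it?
Bug: COUNT(*) is an aggregate and cannot be used in WHERE

Fix: GROUP BY name, then filter groups with HAVING COUNT(*) > 1

Corrected query:
SELECT name FROM employees GROUP BY name HAVING COUNT(*) > 1

Result:
name
----
Dave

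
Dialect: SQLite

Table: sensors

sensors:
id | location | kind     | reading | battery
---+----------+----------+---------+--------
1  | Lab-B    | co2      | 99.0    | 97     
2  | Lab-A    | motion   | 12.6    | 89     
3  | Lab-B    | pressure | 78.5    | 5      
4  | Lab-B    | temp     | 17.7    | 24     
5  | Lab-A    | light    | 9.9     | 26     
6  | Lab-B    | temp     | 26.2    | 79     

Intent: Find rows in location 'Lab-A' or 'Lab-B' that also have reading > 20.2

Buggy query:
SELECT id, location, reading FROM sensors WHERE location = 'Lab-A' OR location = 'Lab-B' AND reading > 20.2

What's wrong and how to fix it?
Bug: Without parentheses, AND is evaluated before OR, so the reading filter only applies to the 'Lab-B' branch

Fix: Add parentheses around the OR so the AND applies to both alternatives

Corrected query:
SELECT id, location, reading FROM sensors WHERE (location = 'Lab-A' OR location = 'Lab-B') AND reading > 20.2

Result:
id | location | reading
---+----------+--------
1  | Lab-B    | 99     
3  | Lab-B    | 78.5   
6  | Lab-B    | 26.2   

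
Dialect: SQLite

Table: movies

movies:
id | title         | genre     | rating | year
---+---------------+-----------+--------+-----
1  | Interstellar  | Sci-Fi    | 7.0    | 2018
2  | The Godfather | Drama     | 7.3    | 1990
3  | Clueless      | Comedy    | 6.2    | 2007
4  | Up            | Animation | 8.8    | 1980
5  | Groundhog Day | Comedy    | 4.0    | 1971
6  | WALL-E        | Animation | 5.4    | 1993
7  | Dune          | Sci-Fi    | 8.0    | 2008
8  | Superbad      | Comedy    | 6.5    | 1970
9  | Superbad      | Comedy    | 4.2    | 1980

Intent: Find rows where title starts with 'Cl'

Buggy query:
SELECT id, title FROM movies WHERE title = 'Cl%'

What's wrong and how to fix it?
Bug: Wildcards only work with LIKE; '=' treats '%' as a literal character

Fix: Replace '=' with LIKE so 'Cl%' is treated as a pattern

Corrected query:
SELECT id, title FROM movies WHERE title LIKE 'Cl%'

Result:
id | title   
---+---------
3  | Clueless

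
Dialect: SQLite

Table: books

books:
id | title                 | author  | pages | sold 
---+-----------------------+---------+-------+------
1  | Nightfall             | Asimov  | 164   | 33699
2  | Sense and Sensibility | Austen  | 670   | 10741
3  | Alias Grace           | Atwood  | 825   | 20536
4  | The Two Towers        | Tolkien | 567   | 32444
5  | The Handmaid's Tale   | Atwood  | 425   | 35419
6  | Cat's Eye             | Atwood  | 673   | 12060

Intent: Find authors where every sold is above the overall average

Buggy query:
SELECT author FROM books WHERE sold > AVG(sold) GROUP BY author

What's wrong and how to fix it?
Bug: WHERE evaluates per row before aggregation, so AVG() is unavailable

Fix: Use a subquery for AVG and a HAVING MIN(...) filter so the condition holds for every row in the group

Corrected query:
SELECT author FROM books GROUP BY author HAVING MIN(sold) > (SELECT AVG(sold) FROM books)

Result:
author 
-------
Asimov 
Tolkien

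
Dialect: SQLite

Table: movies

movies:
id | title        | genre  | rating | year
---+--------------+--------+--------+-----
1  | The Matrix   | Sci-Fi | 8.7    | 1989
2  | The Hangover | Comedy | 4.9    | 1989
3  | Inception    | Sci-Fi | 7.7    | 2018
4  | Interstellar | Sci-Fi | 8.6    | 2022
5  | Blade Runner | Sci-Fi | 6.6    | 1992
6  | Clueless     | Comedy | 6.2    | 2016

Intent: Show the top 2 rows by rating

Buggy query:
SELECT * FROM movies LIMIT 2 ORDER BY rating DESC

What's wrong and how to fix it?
Bug: LIMIT must come after ORDER BY

Fix: Sort with ORDER BY, then apply LIMIT

Corrected query:
SELECT * FROM movies ORDER BY rating DESC LIMIT 2

Result:
id | title        | genre  | rating | year
---+--------------+--------+--------+-----
1  | The Matrix   | Sci-Fi | 8.7    | 1989
4  | Interstellar | Sci-Fi | 8.6    | 2022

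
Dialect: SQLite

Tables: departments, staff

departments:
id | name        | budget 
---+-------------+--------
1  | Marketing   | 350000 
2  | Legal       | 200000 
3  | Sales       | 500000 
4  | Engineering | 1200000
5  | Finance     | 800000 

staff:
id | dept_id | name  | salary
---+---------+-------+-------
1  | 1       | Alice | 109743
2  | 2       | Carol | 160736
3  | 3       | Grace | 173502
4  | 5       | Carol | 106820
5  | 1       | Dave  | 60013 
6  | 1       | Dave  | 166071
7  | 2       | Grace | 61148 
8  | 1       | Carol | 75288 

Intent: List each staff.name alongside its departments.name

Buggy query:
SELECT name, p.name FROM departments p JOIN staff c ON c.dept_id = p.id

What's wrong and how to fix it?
Bug: Both tables have a 'name' column; the unqualified reference is ambiguous

Fix: Prefix ambiguous columns with the table alias

Corrected query:
SELECT c.name, p.name FROM departments p JOIN staff c ON c.dept_id = p.id

Result:
name  | name     
------+----------
Alice | Marketing
Carol | Legal    
Grace | Sales    
Carol | Finance  
Dave  | Marketing
Dave  | Marketing
Grace | Legal    
Carol | Marketing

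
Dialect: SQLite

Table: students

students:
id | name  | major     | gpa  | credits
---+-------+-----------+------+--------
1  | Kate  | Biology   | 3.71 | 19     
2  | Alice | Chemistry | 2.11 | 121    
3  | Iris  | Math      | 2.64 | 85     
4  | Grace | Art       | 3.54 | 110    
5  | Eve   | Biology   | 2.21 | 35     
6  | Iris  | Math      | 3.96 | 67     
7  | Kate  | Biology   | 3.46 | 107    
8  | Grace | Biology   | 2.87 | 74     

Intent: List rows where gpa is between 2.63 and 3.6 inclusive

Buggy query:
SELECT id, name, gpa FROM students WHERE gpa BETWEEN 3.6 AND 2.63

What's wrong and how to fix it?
Bug: The bounds are reversed; BETWEEN a AND b requires a <= b to match anything

Fix: Write BETWEEN 2.63 AND 3.6

Corrected query:
SELECT id, name, gpa FROM students WHERE gpa BETWEEN 2.63 AND 3.6

Result:
id | name  | gpa 
---+-------+-----
3  | Iris  | 2.64
4  | Grace | 3.54
7  | Kate  | 3.46
8  | Grace | 2.87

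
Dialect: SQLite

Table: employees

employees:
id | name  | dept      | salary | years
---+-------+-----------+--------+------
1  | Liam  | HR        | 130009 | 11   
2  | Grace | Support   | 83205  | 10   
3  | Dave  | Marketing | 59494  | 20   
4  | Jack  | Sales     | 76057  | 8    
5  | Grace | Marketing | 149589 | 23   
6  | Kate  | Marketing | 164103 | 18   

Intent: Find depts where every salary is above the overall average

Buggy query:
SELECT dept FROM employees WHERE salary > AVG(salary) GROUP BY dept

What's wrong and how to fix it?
Bug: AVG() is an aggregate; it can't sit directly in WHERE

Fix: Compute the overall average in a scalar subquery and compare each group's MIN against it in HAVING

Corrected query:
SELECT dept FROM employees GROUP BY dept HAVING MIN(salary) > (SELECT AVG(salary) FROM employees)

Result:
dept
----
HR  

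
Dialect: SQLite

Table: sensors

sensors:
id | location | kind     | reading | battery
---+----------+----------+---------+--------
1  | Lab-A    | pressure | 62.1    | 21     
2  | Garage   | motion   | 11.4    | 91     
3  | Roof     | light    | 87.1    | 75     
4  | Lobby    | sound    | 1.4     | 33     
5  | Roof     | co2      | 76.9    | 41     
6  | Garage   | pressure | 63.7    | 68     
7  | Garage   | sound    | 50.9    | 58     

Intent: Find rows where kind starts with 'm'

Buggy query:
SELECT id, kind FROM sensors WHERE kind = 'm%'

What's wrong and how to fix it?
Bug: '=' compares the literal string including the % character; pattern matching needs LIKE

Fix: Use LIKE for wildcard pattern matching

Corrected query:
SELECT id, kind FROM sensors WHERE kind LIKE 'm%'

Result:
id | kind  
---+-------
2  | motion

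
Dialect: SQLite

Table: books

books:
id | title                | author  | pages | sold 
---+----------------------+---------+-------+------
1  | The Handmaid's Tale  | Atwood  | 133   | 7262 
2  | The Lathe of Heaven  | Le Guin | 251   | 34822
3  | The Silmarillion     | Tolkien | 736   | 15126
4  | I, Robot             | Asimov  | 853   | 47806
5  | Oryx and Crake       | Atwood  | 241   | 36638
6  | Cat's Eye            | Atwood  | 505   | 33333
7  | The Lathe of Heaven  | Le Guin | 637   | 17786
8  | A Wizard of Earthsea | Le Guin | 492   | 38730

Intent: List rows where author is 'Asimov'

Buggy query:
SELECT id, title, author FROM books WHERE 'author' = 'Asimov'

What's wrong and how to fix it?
Bug: 'author' in single quotes is a string literal, not the column; the comparison is literal-vs-literal and never true

Fix: Remove the quotes around the column name (or use double quotes for an identifier)

Corrected query:
SELECT id, title, author FROM books WHERE author = 'Asimov'

Result:
id | title    | author
---+----------+-------
4  | I, Robot | Asimov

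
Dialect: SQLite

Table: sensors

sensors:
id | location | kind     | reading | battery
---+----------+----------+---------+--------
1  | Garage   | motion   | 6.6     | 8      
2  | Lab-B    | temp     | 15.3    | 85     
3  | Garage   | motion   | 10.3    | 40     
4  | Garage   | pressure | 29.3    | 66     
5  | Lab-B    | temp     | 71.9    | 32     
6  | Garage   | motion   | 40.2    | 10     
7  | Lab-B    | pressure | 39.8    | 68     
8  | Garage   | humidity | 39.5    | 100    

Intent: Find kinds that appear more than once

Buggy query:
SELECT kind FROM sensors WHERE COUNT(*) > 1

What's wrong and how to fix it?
Bug: WHERE can't reference COUNT(*); aggregates are computed after WHERE

Fix: GROUP BY kind, then filter groups with HAVING COUNT(*) > 1

Corrected query:
SELECT kind FROM sensors GROUP BY kind HAVING COUNT(*) > 1

Result:
kind    
--------
motion  
pressure
temp    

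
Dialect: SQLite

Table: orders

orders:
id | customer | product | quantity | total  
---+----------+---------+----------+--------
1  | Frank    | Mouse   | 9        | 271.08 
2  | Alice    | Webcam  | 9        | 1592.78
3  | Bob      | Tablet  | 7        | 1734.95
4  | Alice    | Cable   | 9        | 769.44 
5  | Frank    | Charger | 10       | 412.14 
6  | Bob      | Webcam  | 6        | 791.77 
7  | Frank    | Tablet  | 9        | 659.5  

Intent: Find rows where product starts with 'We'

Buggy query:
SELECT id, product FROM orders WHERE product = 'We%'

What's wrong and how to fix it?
Bug: '=' compares the literal string including the % character; pattern matching needs LIKE

Fix: Replace '=' with LIKE so 'We%' is treated as a pattern

Corrected query:
SELECT id, product FROM orders WHERE product LIKE 'We%'

Result:
id | product
---+--------
2  | Webcam 
6  | Webcam 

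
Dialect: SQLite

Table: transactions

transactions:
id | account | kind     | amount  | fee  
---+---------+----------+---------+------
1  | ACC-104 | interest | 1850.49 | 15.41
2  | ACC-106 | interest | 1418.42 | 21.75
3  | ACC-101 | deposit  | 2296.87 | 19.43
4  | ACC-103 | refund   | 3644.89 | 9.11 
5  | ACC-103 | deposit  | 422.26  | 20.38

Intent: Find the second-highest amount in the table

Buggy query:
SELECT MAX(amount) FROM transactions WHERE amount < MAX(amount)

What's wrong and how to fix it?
Bug: The inner MAX is an aggregate inside WHERE, which is not allowed

Fix: Put the inner MAX in a scalar subquery

Corrected query:
SELECT MAX(amount) FROM transactions WHERE amount < (SELECT MAX(amount) FROM transactions)

Result:
MAX(amount)
-----------
2296.87    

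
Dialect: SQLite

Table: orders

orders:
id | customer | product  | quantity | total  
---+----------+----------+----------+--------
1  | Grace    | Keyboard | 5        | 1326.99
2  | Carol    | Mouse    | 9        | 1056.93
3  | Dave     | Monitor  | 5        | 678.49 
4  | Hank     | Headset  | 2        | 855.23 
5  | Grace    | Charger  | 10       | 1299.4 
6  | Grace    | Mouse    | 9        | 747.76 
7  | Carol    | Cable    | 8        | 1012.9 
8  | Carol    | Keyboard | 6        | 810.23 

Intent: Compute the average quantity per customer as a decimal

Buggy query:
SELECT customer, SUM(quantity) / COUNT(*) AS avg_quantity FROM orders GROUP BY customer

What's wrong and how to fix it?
Bug: SUM(quantity) and COUNT(*) are both integers; the division truncates the fractional part

Fix: Cast one side to REAL so the division keeps the fractional part

Corrected query:
SELECT customer, SUM(quantity) * 1.0 / COUNT(*) AS avg_quantity FROM orders GROUP BY customer

Result:
customer | avg_quantity
---------+-------------
Carol    | 7.666667    
Dave     | 5           
Grace    | 8           
Hank     | 2           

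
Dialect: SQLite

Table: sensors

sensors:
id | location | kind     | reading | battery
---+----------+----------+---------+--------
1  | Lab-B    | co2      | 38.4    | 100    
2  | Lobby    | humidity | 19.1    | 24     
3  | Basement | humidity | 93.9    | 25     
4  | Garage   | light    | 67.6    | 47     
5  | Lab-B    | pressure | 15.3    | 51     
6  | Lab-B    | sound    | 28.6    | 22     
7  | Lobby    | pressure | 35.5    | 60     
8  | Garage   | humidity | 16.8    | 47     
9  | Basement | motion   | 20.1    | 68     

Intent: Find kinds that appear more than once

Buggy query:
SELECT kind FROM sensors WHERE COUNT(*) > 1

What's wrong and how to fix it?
Bug: COUNT(*) is an aggregate and cannot be used in WHERE

Fix: Group first, then use HAVING for the count condition

Corrected query:
SELECT kind FROM sensors GROUP BY kind HAVING COUNT(*) > 1

Result:
kind    
--------
humidity
pressure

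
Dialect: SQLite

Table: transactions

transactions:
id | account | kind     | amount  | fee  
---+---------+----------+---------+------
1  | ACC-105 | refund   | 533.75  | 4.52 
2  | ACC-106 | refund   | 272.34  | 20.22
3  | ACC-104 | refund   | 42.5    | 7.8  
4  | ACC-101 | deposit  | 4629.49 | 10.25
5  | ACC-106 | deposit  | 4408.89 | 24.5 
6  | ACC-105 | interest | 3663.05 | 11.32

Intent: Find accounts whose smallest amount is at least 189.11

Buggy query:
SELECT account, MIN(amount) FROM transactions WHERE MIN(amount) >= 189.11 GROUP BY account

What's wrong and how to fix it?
Bug: MIN() in WHERE is a misuse of aggregate

Fix: Use HAVING for the per-group MIN condition

Corrected query:
SELECT account, MIN(amount) FROM transactions GROUP BY account HAVING MIN(amount) >= 189.11

Result:
account | MIN(amount)
--------+------------
ACC-101 | 4629.49    
ACC-105 | 533.75     
ACC-106 | 272.34     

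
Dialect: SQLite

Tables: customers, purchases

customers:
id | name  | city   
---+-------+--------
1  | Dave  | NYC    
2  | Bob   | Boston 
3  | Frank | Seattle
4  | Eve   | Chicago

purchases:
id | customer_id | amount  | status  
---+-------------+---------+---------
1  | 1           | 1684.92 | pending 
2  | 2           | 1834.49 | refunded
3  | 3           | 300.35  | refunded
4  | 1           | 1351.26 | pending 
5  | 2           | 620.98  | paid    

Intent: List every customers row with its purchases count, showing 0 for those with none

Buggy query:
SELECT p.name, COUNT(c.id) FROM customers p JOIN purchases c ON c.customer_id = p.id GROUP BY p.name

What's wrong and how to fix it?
Bug: INNER JOIN drops customers rows that have no matching purchases rows

Fix: Switch to LEFT JOIN to retain unmatched parent rows

Corrected query:
SELECT p.name, COUNT(c.id) FROM customers p LEFT JOIN purchases c ON c.customer_id = p.id GROUP BY p.name

Result:
name  | COUNT(c.id)
------+------------
Bob   | 2          
Dave  | 2          
Eve   | 0          
Frank | 1          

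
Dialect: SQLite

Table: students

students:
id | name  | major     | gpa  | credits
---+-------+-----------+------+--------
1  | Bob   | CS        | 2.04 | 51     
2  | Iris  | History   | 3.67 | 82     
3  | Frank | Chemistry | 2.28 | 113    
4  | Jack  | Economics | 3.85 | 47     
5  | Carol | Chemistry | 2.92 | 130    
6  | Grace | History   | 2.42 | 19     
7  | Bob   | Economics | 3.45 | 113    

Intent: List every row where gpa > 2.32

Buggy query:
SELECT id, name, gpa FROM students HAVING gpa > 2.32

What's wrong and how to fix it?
Bug: HAVING filters the output of aggregation, but this query has no GROUP BY and no aggregate functions, so SQLite rejects it (HAVING clause on a non-aggregate query); the condition here is per row

Fix: Use WHERE for row-level filtering

Corrected query:
SELECT id, name, gpa FROM students WHERE gpa > 2.32

Result:
id | name  | gpa 
---+-------+-----
2  | Iris  | 3.67
4  | Jack  | 3.85
5  | Carol | 2.92
6  | Grace | 2.42
7  | Bob   | 3.45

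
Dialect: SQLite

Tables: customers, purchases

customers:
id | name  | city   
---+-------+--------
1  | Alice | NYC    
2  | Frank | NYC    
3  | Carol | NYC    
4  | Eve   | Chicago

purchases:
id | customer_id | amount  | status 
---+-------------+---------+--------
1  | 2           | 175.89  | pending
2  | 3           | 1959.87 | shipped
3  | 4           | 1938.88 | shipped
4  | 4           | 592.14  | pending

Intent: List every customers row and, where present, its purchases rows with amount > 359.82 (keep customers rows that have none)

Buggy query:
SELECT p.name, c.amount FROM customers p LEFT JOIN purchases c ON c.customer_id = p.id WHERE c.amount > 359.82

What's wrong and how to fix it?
Bug: Filtering c.amount in WHERE discards the NULL rows produced by LEFT JOIN, turning it into an inner join

Fix: Put 'c.amount > 359.82' in the JOIN's ON clause instead of WHERE

Corrected query:
SELECT p.name, c.amount FROM customers p LEFT JOIN purchases c ON c.customer_id = p.id AND c.amount > 359.82

Result:
name  | amount 
------+--------
Alice | NULL   
Frank | NULL   
Carol | 1959.87
Eve   | 592.14 
Eve   | 1938.88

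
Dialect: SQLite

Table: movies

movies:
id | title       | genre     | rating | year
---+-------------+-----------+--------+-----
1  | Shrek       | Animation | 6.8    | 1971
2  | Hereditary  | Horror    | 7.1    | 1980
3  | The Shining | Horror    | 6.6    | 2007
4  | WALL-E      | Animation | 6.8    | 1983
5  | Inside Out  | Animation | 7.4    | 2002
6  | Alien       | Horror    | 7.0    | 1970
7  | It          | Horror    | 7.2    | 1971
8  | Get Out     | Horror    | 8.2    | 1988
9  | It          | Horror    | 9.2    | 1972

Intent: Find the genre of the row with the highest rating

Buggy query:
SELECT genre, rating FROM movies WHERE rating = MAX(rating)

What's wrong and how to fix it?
Bug: MAX(rating) is an aggregate and cannot be used directly in WHERE

Fix: Use a subquery: WHERE rating = (SELECT MAX(rating) FROM movies)

Corrected query:
SELECT genre, rating FROM movies WHERE rating = (SELECT MAX(rating) FROM movies)

Result:
genre  | rating
-------+-------
Horror | 9.2   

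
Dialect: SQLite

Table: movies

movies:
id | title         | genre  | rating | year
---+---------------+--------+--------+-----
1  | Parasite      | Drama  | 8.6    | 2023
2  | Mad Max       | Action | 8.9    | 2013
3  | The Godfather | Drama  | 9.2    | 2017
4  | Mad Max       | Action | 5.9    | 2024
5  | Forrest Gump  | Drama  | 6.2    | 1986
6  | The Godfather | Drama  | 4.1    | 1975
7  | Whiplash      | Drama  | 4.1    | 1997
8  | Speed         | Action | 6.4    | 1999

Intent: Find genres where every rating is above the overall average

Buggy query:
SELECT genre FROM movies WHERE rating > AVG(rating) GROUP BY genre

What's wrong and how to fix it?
Bug: AVG() is an aggregate; it can't sit directly in WHERE

Fix: Use a subquery for AVG and a HAVING MIN(...) filter so the condition holds for every row in the group

Corrected query:
SELECT genre FROM movies GROUP BY genre HAVING MIN(rating) > (SELECT AVG(rating) FROM movies)

Result:
(no rows)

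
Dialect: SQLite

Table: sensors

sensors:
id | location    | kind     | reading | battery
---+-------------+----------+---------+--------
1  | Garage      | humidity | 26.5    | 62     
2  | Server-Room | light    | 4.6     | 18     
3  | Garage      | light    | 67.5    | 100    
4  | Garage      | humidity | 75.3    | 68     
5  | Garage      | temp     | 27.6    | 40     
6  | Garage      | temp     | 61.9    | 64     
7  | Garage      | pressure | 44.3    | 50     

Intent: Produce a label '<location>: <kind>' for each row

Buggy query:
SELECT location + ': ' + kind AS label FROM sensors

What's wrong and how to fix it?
Bug: '+' is numeric addition; on text columns SQLite converts them to 0 instead of concatenating

Fix: Replace + with || to concatenate text

Corrected query:
SELECT location || ': ' || kind AS label FROM sensors

Result:
label             
------------------
Garage: humidity  
Server-Room: light
Garage: light     
Garage: humidity  
Garage: temp      
Garage: temp      
Garage: pressure  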